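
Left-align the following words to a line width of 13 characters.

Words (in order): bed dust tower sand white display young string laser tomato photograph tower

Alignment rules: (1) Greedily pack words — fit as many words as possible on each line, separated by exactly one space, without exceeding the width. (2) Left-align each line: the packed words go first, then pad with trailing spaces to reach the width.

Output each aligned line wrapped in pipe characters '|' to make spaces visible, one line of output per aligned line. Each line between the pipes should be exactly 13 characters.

Answer: |bed dust     |
|tower sand   |
|white display|
|young string |
|laser tomato |
|photograph   |
|tower        |

Derivation:
Line 1: ['bed', 'dust'] (min_width=8, slack=5)
Line 2: ['tower', 'sand'] (min_width=10, slack=3)
Line 3: ['white', 'display'] (min_width=13, slack=0)
Line 4: ['young', 'string'] (min_width=12, slack=1)
Line 5: ['laser', 'tomato'] (min_width=12, slack=1)
Line 6: ['photograph'] (min_width=10, slack=3)
Line 7: ['tower'] (min_width=5, slack=8)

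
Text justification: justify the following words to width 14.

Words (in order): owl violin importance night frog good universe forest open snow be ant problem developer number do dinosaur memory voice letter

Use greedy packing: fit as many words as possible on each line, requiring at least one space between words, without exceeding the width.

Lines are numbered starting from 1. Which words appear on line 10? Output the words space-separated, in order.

Answer: dinosaur

Derivation:
Line 1: ['owl', 'violin'] (min_width=10, slack=4)
Line 2: ['importance'] (min_width=10, slack=4)
Line 3: ['night', 'frog'] (min_width=10, slack=4)
Line 4: ['good', 'universe'] (min_width=13, slack=1)
Line 5: ['forest', 'open'] (min_width=11, slack=3)
Line 6: ['snow', 'be', 'ant'] (min_width=11, slack=3)
Line 7: ['problem'] (min_width=7, slack=7)
Line 8: ['developer'] (min_width=9, slack=5)
Line 9: ['number', 'do'] (min_width=9, slack=5)
Line 10: ['dinosaur'] (min_width=8, slack=6)
Line 11: ['memory', 'voice'] (min_width=12, slack=2)
Line 12: ['letter'] (min_width=6, slack=8)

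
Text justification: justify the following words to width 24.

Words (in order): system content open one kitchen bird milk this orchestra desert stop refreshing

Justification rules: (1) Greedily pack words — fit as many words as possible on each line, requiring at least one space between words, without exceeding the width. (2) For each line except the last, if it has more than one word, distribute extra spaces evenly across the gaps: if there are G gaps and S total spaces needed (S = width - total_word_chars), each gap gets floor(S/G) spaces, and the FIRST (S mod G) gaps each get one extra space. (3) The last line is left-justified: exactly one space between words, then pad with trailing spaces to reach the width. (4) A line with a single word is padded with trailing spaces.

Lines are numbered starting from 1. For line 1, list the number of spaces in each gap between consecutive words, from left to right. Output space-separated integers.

Line 1: ['system', 'content', 'open', 'one'] (min_width=23, slack=1)
Line 2: ['kitchen', 'bird', 'milk', 'this'] (min_width=22, slack=2)
Line 3: ['orchestra', 'desert', 'stop'] (min_width=21, slack=3)
Line 4: ['refreshing'] (min_width=10, slack=14)

Answer: 2 1 1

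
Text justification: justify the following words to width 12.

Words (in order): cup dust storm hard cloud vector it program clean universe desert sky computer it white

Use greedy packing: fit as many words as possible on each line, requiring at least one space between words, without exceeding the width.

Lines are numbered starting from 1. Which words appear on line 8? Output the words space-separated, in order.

Line 1: ['cup', 'dust'] (min_width=8, slack=4)
Line 2: ['storm', 'hard'] (min_width=10, slack=2)
Line 3: ['cloud', 'vector'] (min_width=12, slack=0)
Line 4: ['it', 'program'] (min_width=10, slack=2)
Line 5: ['clean'] (min_width=5, slack=7)
Line 6: ['universe'] (min_width=8, slack=4)
Line 7: ['desert', 'sky'] (min_width=10, slack=2)
Line 8: ['computer', 'it'] (min_width=11, slack=1)
Line 9: ['white'] (min_width=5, slack=7)

Answer: computer it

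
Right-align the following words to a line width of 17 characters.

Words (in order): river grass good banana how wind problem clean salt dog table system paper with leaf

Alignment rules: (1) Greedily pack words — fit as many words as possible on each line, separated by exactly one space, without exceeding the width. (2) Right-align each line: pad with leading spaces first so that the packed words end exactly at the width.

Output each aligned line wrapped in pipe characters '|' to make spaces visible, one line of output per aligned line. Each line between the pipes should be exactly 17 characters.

Line 1: ['river', 'grass', 'good'] (min_width=16, slack=1)
Line 2: ['banana', 'how', 'wind'] (min_width=15, slack=2)
Line 3: ['problem', 'clean'] (min_width=13, slack=4)
Line 4: ['salt', 'dog', 'table'] (min_width=14, slack=3)
Line 5: ['system', 'paper', 'with'] (min_width=17, slack=0)
Line 6: ['leaf'] (min_width=4, slack=13)

Answer: | river grass good|
|  banana how wind|
|    problem clean|
|   salt dog table|
|system paper with|
|             leaf|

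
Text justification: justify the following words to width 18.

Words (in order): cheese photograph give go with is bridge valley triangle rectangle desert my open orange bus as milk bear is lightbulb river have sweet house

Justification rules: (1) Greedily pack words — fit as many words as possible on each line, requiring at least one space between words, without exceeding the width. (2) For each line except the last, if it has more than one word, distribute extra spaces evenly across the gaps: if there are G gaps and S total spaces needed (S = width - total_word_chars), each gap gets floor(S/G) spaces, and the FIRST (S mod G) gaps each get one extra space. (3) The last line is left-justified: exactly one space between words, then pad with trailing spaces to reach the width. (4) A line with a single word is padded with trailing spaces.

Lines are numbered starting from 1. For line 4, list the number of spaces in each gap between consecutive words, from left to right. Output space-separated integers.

Answer: 1

Derivation:
Line 1: ['cheese', 'photograph'] (min_width=17, slack=1)
Line 2: ['give', 'go', 'with', 'is'] (min_width=15, slack=3)
Line 3: ['bridge', 'valley'] (min_width=13, slack=5)
Line 4: ['triangle', 'rectangle'] (min_width=18, slack=0)
Line 5: ['desert', 'my', 'open'] (min_width=14, slack=4)
Line 6: ['orange', 'bus', 'as', 'milk'] (min_width=18, slack=0)
Line 7: ['bear', 'is', 'lightbulb'] (min_width=17, slack=1)
Line 8: ['river', 'have', 'sweet'] (min_width=16, slack=2)
Line 9: ['house'] (min_width=5, slack=13)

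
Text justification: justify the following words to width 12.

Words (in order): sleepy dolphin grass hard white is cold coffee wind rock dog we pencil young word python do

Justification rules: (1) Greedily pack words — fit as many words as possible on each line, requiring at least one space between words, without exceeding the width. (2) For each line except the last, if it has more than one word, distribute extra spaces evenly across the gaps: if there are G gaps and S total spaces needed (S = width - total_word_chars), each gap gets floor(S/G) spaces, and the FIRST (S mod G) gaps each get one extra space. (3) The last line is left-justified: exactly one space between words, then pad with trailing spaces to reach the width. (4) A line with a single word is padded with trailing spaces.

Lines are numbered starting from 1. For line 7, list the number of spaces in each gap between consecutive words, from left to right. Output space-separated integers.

Line 1: ['sleepy'] (min_width=6, slack=6)
Line 2: ['dolphin'] (min_width=7, slack=5)
Line 3: ['grass', 'hard'] (min_width=10, slack=2)
Line 4: ['white', 'is'] (min_width=8, slack=4)
Line 5: ['cold', 'coffee'] (min_width=11, slack=1)
Line 6: ['wind', 'rock'] (min_width=9, slack=3)
Line 7: ['dog', 'we'] (min_width=6, slack=6)
Line 8: ['pencil', 'young'] (min_width=12, slack=0)
Line 9: ['word', 'python'] (min_width=11, slack=1)
Line 10: ['do'] (min_width=2, slack=10)

Answer: 7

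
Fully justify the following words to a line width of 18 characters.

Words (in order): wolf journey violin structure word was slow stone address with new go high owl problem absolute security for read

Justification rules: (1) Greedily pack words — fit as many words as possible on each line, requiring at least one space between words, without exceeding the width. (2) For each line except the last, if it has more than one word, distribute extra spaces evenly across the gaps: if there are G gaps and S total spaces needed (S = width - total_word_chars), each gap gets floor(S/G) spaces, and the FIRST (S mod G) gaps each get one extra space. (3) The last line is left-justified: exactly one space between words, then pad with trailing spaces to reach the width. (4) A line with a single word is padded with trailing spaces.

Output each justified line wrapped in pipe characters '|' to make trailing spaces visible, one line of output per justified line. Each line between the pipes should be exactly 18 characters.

Line 1: ['wolf', 'journey'] (min_width=12, slack=6)
Line 2: ['violin', 'structure'] (min_width=16, slack=2)
Line 3: ['word', 'was', 'slow'] (min_width=13, slack=5)
Line 4: ['stone', 'address', 'with'] (min_width=18, slack=0)
Line 5: ['new', 'go', 'high', 'owl'] (min_width=15, slack=3)
Line 6: ['problem', 'absolute'] (min_width=16, slack=2)
Line 7: ['security', 'for', 'read'] (min_width=17, slack=1)

Answer: |wolf       journey|
|violin   structure|
|word    was   slow|
|stone address with|
|new  go  high  owl|
|problem   absolute|
|security for read |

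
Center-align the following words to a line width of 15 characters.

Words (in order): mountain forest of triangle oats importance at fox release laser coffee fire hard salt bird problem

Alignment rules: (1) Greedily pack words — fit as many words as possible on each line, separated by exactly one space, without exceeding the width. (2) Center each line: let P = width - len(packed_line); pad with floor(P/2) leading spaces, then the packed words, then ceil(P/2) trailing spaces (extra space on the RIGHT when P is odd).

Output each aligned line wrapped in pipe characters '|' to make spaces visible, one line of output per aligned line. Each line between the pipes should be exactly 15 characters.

Answer: |mountain forest|
|  of triangle  |
|oats importance|
|at fox release |
| laser coffee  |
|fire hard salt |
| bird problem  |

Derivation:
Line 1: ['mountain', 'forest'] (min_width=15, slack=0)
Line 2: ['of', 'triangle'] (min_width=11, slack=4)
Line 3: ['oats', 'importance'] (min_width=15, slack=0)
Line 4: ['at', 'fox', 'release'] (min_width=14, slack=1)
Line 5: ['laser', 'coffee'] (min_width=12, slack=3)
Line 6: ['fire', 'hard', 'salt'] (min_width=14, slack=1)
Line 7: ['bird', 'problem'] (min_width=12, slack=3)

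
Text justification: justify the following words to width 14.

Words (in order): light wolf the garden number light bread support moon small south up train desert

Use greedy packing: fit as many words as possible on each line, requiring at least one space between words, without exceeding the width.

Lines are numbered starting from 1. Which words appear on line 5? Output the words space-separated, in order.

Line 1: ['light', 'wolf', 'the'] (min_width=14, slack=0)
Line 2: ['garden', 'number'] (min_width=13, slack=1)
Line 3: ['light', 'bread'] (min_width=11, slack=3)
Line 4: ['support', 'moon'] (min_width=12, slack=2)
Line 5: ['small', 'south', 'up'] (min_width=14, slack=0)
Line 6: ['train', 'desert'] (min_width=12, slack=2)

Answer: small south up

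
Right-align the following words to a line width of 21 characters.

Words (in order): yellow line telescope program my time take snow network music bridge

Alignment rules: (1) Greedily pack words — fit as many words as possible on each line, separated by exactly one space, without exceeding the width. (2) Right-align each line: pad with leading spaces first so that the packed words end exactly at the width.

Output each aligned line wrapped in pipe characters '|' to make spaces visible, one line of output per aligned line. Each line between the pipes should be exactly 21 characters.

Line 1: ['yellow', 'line', 'telescope'] (min_width=21, slack=0)
Line 2: ['program', 'my', 'time', 'take'] (min_width=20, slack=1)
Line 3: ['snow', 'network', 'music'] (min_width=18, slack=3)
Line 4: ['bridge'] (min_width=6, slack=15)

Answer: |yellow line telescope|
| program my time take|
|   snow network music|
|               bridge|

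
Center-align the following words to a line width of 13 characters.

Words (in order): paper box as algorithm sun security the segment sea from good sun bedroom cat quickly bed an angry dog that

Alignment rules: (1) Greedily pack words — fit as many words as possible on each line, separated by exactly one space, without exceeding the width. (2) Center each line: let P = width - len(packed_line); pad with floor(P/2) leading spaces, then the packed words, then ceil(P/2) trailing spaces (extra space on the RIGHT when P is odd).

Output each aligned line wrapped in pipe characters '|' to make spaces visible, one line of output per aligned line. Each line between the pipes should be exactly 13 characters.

Answer: |paper box as |
|algorithm sun|
|security the |
| segment sea |
|from good sun|
| bedroom cat |
| quickly bed |
|an angry dog |
|    that     |

Derivation:
Line 1: ['paper', 'box', 'as'] (min_width=12, slack=1)
Line 2: ['algorithm', 'sun'] (min_width=13, slack=0)
Line 3: ['security', 'the'] (min_width=12, slack=1)
Line 4: ['segment', 'sea'] (min_width=11, slack=2)
Line 5: ['from', 'good', 'sun'] (min_width=13, slack=0)
Line 6: ['bedroom', 'cat'] (min_width=11, slack=2)
Line 7: ['quickly', 'bed'] (min_width=11, slack=2)
Line 8: ['an', 'angry', 'dog'] (min_width=12, slack=1)
Line 9: ['that'] (min_width=4, slack=9)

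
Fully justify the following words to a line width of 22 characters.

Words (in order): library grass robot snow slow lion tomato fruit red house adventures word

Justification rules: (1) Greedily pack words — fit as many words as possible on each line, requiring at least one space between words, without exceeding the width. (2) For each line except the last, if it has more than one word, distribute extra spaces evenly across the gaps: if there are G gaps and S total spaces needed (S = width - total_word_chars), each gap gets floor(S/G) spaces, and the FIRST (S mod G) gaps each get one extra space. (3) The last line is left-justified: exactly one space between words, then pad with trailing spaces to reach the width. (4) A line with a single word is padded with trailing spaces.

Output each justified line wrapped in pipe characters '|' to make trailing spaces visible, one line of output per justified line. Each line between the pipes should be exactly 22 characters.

Answer: |library   grass  robot|
|snow  slow lion tomato|
|fruit     red    house|
|adventures word       |

Derivation:
Line 1: ['library', 'grass', 'robot'] (min_width=19, slack=3)
Line 2: ['snow', 'slow', 'lion', 'tomato'] (min_width=21, slack=1)
Line 3: ['fruit', 'red', 'house'] (min_width=15, slack=7)
Line 4: ['adventures', 'word'] (min_width=15, slack=7)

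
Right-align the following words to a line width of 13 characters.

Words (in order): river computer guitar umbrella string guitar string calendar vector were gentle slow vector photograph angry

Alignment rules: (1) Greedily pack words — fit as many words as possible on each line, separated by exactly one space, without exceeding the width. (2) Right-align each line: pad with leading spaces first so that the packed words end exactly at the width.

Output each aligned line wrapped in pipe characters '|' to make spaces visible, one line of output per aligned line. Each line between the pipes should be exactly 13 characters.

Line 1: ['river'] (min_width=5, slack=8)
Line 2: ['computer'] (min_width=8, slack=5)
Line 3: ['guitar'] (min_width=6, slack=7)
Line 4: ['umbrella'] (min_width=8, slack=5)
Line 5: ['string', 'guitar'] (min_width=13, slack=0)
Line 6: ['string'] (min_width=6, slack=7)
Line 7: ['calendar'] (min_width=8, slack=5)
Line 8: ['vector', 'were'] (min_width=11, slack=2)
Line 9: ['gentle', 'slow'] (min_width=11, slack=2)
Line 10: ['vector'] (min_width=6, slack=7)
Line 11: ['photograph'] (min_width=10, slack=3)
Line 12: ['angry'] (min_width=5, slack=8)

Answer: |        river|
|     computer|
|       guitar|
|     umbrella|
|string guitar|
|       string|
|     calendar|
|  vector were|
|  gentle slow|
|       vector|
|   photograph|
|        angry|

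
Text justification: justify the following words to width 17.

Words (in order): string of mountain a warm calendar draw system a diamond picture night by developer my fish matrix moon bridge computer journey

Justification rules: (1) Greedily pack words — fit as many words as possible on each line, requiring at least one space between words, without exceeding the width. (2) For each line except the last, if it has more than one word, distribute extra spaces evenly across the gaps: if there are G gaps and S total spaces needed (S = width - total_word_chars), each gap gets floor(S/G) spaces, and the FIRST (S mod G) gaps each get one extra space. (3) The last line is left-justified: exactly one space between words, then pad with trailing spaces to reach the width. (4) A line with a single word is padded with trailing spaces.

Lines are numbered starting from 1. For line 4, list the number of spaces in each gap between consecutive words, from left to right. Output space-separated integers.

Answer: 2 1

Derivation:
Line 1: ['string', 'of'] (min_width=9, slack=8)
Line 2: ['mountain', 'a', 'warm'] (min_width=15, slack=2)
Line 3: ['calendar', 'draw'] (min_width=13, slack=4)
Line 4: ['system', 'a', 'diamond'] (min_width=16, slack=1)
Line 5: ['picture', 'night', 'by'] (min_width=16, slack=1)
Line 6: ['developer', 'my', 'fish'] (min_width=17, slack=0)
Line 7: ['matrix', 'moon'] (min_width=11, slack=6)
Line 8: ['bridge', 'computer'] (min_width=15, slack=2)
Line 9: ['journey'] (min_width=7, slack=10)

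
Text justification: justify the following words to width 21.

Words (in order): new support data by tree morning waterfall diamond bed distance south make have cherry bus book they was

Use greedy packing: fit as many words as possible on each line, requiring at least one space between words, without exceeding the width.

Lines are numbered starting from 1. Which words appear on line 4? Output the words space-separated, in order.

Line 1: ['new', 'support', 'data', 'by'] (min_width=19, slack=2)
Line 2: ['tree', 'morning'] (min_width=12, slack=9)
Line 3: ['waterfall', 'diamond', 'bed'] (min_width=21, slack=0)
Line 4: ['distance', 'south', 'make'] (min_width=19, slack=2)
Line 5: ['have', 'cherry', 'bus', 'book'] (min_width=20, slack=1)
Line 6: ['they', 'was'] (min_width=8, slack=13)

Answer: distance south make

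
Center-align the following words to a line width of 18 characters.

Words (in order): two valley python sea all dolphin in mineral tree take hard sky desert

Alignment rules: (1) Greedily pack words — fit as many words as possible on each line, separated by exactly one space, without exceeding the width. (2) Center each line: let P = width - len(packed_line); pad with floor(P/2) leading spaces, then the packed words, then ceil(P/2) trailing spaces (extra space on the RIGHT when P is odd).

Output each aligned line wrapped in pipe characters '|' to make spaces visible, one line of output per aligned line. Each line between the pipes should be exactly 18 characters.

Line 1: ['two', 'valley', 'python'] (min_width=17, slack=1)
Line 2: ['sea', 'all', 'dolphin', 'in'] (min_width=18, slack=0)
Line 3: ['mineral', 'tree', 'take'] (min_width=17, slack=1)
Line 4: ['hard', 'sky', 'desert'] (min_width=15, slack=3)

Answer: |two valley python |
|sea all dolphin in|
|mineral tree take |
| hard sky desert  |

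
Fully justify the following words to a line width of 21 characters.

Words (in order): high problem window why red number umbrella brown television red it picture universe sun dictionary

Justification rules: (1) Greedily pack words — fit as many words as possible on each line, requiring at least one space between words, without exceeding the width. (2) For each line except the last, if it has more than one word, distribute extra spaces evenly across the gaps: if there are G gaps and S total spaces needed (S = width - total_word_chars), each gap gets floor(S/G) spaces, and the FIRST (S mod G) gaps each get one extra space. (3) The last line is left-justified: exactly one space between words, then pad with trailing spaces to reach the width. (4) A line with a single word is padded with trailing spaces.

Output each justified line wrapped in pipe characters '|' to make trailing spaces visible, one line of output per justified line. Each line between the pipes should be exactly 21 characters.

Answer: |high  problem  window|
|why     red    number|
|umbrella        brown|
|television   red   it|
|picture  universe sun|
|dictionary           |

Derivation:
Line 1: ['high', 'problem', 'window'] (min_width=19, slack=2)
Line 2: ['why', 'red', 'number'] (min_width=14, slack=7)
Line 3: ['umbrella', 'brown'] (min_width=14, slack=7)
Line 4: ['television', 'red', 'it'] (min_width=17, slack=4)
Line 5: ['picture', 'universe', 'sun'] (min_width=20, slack=1)
Line 6: ['dictionary'] (min_width=10, slack=11)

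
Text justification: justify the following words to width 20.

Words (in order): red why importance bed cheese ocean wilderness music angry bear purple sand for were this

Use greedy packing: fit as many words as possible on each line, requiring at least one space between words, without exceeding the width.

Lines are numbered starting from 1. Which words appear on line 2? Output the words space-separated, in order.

Line 1: ['red', 'why', 'importance'] (min_width=18, slack=2)
Line 2: ['bed', 'cheese', 'ocean'] (min_width=16, slack=4)
Line 3: ['wilderness', 'music'] (min_width=16, slack=4)
Line 4: ['angry', 'bear', 'purple'] (min_width=17, slack=3)
Line 5: ['sand', 'for', 'were', 'this'] (min_width=18, slack=2)

Answer: bed cheese ocean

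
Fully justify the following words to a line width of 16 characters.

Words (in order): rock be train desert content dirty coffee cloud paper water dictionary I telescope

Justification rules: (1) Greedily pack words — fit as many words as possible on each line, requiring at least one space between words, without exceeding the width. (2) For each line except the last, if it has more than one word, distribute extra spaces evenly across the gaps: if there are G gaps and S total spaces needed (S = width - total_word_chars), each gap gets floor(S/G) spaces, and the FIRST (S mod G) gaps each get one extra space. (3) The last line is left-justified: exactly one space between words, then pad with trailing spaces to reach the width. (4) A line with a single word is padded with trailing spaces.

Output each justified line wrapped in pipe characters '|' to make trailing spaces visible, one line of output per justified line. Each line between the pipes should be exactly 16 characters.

Line 1: ['rock', 'be', 'train'] (min_width=13, slack=3)
Line 2: ['desert', 'content'] (min_width=14, slack=2)
Line 3: ['dirty', 'coffee'] (min_width=12, slack=4)
Line 4: ['cloud', 'paper'] (min_width=11, slack=5)
Line 5: ['water', 'dictionary'] (min_width=16, slack=0)
Line 6: ['I', 'telescope'] (min_width=11, slack=5)

Answer: |rock   be  train|
|desert   content|
|dirty     coffee|
|cloud      paper|
|water dictionary|
|I telescope     |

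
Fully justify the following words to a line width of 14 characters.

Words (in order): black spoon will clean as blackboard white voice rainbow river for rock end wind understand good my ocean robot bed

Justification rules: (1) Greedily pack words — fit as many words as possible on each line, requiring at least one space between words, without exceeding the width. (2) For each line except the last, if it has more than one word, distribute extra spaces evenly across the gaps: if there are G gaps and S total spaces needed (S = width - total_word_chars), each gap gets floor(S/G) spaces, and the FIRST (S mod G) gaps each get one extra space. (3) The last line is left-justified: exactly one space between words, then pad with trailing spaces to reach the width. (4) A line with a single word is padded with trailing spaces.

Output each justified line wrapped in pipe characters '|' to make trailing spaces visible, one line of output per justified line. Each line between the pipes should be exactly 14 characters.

Answer: |black    spoon|
|will  clean as|
|blackboard    |
|white    voice|
|rainbow  river|
|for  rock  end|
|wind          |
|understand    |
|good  my ocean|
|robot bed     |

Derivation:
Line 1: ['black', 'spoon'] (min_width=11, slack=3)
Line 2: ['will', 'clean', 'as'] (min_width=13, slack=1)
Line 3: ['blackboard'] (min_width=10, slack=4)
Line 4: ['white', 'voice'] (min_width=11, slack=3)
Line 5: ['rainbow', 'river'] (min_width=13, slack=1)
Line 6: ['for', 'rock', 'end'] (min_width=12, slack=2)
Line 7: ['wind'] (min_width=4, slack=10)
Line 8: ['understand'] (min_width=10, slack=4)
Line 9: ['good', 'my', 'ocean'] (min_width=13, slack=1)
Line 10: ['robot', 'bed'] (min_width=9, slack=5)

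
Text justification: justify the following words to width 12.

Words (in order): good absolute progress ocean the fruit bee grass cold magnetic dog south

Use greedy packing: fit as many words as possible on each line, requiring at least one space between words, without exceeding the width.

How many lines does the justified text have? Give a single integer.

Answer: 8

Derivation:
Line 1: ['good'] (min_width=4, slack=8)
Line 2: ['absolute'] (min_width=8, slack=4)
Line 3: ['progress'] (min_width=8, slack=4)
Line 4: ['ocean', 'the'] (min_width=9, slack=3)
Line 5: ['fruit', 'bee'] (min_width=9, slack=3)
Line 6: ['grass', 'cold'] (min_width=10, slack=2)
Line 7: ['magnetic', 'dog'] (min_width=12, slack=0)
Line 8: ['south'] (min_width=5, slack=7)
Total lines: 8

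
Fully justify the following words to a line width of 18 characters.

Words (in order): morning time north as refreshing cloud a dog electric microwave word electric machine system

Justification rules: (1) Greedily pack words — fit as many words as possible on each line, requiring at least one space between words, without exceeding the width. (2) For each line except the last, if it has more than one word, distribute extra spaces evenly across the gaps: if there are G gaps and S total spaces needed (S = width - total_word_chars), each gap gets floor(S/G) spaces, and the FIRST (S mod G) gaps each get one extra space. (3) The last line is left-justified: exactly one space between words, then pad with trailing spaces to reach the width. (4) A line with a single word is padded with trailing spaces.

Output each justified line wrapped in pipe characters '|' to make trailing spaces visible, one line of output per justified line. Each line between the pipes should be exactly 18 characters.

Line 1: ['morning', 'time', 'north'] (min_width=18, slack=0)
Line 2: ['as', 'refreshing'] (min_width=13, slack=5)
Line 3: ['cloud', 'a', 'dog'] (min_width=11, slack=7)
Line 4: ['electric', 'microwave'] (min_width=18, slack=0)
Line 5: ['word', 'electric'] (min_width=13, slack=5)
Line 6: ['machine', 'system'] (min_width=14, slack=4)

Answer: |morning time north|
|as      refreshing|
|cloud     a    dog|
|electric microwave|
|word      electric|
|machine system    |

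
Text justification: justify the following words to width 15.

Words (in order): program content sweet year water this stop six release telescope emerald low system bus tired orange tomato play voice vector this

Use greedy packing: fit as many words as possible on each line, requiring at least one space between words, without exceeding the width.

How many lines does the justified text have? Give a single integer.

Answer: 11

Derivation:
Line 1: ['program', 'content'] (min_width=15, slack=0)
Line 2: ['sweet', 'year'] (min_width=10, slack=5)
Line 3: ['water', 'this', 'stop'] (min_width=15, slack=0)
Line 4: ['six', 'release'] (min_width=11, slack=4)
Line 5: ['telescope'] (min_width=9, slack=6)
Line 6: ['emerald', 'low'] (min_width=11, slack=4)
Line 7: ['system', 'bus'] (min_width=10, slack=5)
Line 8: ['tired', 'orange'] (min_width=12, slack=3)
Line 9: ['tomato', 'play'] (min_width=11, slack=4)
Line 10: ['voice', 'vector'] (min_width=12, slack=3)
Line 11: ['this'] (min_width=4, slack=11)
Total lines: 11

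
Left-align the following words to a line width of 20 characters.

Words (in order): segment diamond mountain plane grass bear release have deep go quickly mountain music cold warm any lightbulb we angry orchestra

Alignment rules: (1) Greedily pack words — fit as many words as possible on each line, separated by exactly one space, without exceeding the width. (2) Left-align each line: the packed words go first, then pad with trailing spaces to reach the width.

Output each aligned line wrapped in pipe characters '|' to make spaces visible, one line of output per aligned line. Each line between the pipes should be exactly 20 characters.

Line 1: ['segment', 'diamond'] (min_width=15, slack=5)
Line 2: ['mountain', 'plane', 'grass'] (min_width=20, slack=0)
Line 3: ['bear', 'release', 'have'] (min_width=17, slack=3)
Line 4: ['deep', 'go', 'quickly'] (min_width=15, slack=5)
Line 5: ['mountain', 'music', 'cold'] (min_width=19, slack=1)
Line 6: ['warm', 'any', 'lightbulb'] (min_width=18, slack=2)
Line 7: ['we', 'angry', 'orchestra'] (min_width=18, slack=2)

Answer: |segment diamond     |
|mountain plane grass|
|bear release have   |
|deep go quickly     |
|mountain music cold |
|warm any lightbulb  |
|we angry orchestra  |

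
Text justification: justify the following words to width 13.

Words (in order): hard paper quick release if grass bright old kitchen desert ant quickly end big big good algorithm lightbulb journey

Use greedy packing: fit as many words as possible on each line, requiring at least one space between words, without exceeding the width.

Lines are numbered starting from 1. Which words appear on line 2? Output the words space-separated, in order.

Line 1: ['hard', 'paper'] (min_width=10, slack=3)
Line 2: ['quick', 'release'] (min_width=13, slack=0)
Line 3: ['if', 'grass'] (min_width=8, slack=5)
Line 4: ['bright', 'old'] (min_width=10, slack=3)
Line 5: ['kitchen'] (min_width=7, slack=6)
Line 6: ['desert', 'ant'] (min_width=10, slack=3)
Line 7: ['quickly', 'end'] (min_width=11, slack=2)
Line 8: ['big', 'big', 'good'] (min_width=12, slack=1)
Line 9: ['algorithm'] (min_width=9, slack=4)
Line 10: ['lightbulb'] (min_width=9, slack=4)
Line 11: ['journey'] (min_width=7, slack=6)

Answer: quick release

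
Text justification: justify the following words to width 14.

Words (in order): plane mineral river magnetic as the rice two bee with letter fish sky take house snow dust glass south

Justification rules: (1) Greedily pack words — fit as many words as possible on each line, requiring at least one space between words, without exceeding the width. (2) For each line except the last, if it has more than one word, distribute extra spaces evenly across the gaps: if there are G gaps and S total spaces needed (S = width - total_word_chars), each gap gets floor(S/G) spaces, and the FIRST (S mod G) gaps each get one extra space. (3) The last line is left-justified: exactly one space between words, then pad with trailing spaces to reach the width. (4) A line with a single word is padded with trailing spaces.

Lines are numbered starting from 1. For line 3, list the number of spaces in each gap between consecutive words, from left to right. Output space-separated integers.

Answer: 3 2

Derivation:
Line 1: ['plane', 'mineral'] (min_width=13, slack=1)
Line 2: ['river', 'magnetic'] (min_width=14, slack=0)
Line 3: ['as', 'the', 'rice'] (min_width=11, slack=3)
Line 4: ['two', 'bee', 'with'] (min_width=12, slack=2)
Line 5: ['letter', 'fish'] (min_width=11, slack=3)
Line 6: ['sky', 'take', 'house'] (min_width=14, slack=0)
Line 7: ['snow', 'dust'] (min_width=9, slack=5)
Line 8: ['glass', 'south'] (min_width=11, slack=3)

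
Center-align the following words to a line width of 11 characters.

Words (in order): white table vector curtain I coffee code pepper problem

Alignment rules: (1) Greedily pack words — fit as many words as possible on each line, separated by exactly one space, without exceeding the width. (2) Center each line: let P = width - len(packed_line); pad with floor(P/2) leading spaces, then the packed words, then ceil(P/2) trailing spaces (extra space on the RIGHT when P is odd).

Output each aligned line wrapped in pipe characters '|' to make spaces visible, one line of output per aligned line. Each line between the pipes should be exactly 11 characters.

Line 1: ['white', 'table'] (min_width=11, slack=0)
Line 2: ['vector'] (min_width=6, slack=5)
Line 3: ['curtain', 'I'] (min_width=9, slack=2)
Line 4: ['coffee', 'code'] (min_width=11, slack=0)
Line 5: ['pepper'] (min_width=6, slack=5)
Line 6: ['problem'] (min_width=7, slack=4)

Answer: |white table|
|  vector   |
| curtain I |
|coffee code|
|  pepper   |
|  problem  |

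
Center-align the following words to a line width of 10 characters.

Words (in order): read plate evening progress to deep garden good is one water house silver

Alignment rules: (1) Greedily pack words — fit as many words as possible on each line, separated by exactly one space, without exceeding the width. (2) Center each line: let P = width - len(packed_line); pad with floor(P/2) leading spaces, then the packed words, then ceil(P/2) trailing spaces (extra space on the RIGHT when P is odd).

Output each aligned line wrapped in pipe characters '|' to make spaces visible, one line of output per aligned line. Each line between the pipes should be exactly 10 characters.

Line 1: ['read', 'plate'] (min_width=10, slack=0)
Line 2: ['evening'] (min_width=7, slack=3)
Line 3: ['progress'] (min_width=8, slack=2)
Line 4: ['to', 'deep'] (min_width=7, slack=3)
Line 5: ['garden'] (min_width=6, slack=4)
Line 6: ['good', 'is'] (min_width=7, slack=3)
Line 7: ['one', 'water'] (min_width=9, slack=1)
Line 8: ['house'] (min_width=5, slack=5)
Line 9: ['silver'] (min_width=6, slack=4)

Answer: |read plate|
| evening  |
| progress |
| to deep  |
|  garden  |
| good is  |
|one water |
|  house   |
|  silver  |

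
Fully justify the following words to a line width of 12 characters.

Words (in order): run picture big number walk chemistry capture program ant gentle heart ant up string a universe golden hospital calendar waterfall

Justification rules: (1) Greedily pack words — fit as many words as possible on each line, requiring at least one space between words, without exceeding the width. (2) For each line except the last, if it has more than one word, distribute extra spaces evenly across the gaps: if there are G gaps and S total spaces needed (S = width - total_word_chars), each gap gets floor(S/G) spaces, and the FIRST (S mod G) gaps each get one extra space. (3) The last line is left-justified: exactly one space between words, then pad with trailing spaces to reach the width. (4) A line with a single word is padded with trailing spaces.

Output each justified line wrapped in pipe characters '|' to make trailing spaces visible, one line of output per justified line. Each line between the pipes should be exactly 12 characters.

Answer: |run  picture|
|big   number|
|walk        |
|chemistry   |
|capture     |
|program  ant|
|gentle heart|
|ant       up|
|string     a|
|universe    |
|golden      |
|hospital    |
|calendar    |
|waterfall   |

Derivation:
Line 1: ['run', 'picture'] (min_width=11, slack=1)
Line 2: ['big', 'number'] (min_width=10, slack=2)
Line 3: ['walk'] (min_width=4, slack=8)
Line 4: ['chemistry'] (min_width=9, slack=3)
Line 5: ['capture'] (min_width=7, slack=5)
Line 6: ['program', 'ant'] (min_width=11, slack=1)
Line 7: ['gentle', 'heart'] (min_width=12, slack=0)
Line 8: ['ant', 'up'] (min_width=6, slack=6)
Line 9: ['string', 'a'] (min_width=8, slack=4)
Line 10: ['universe'] (min_width=8, slack=4)
Line 11: ['golden'] (min_width=6, slack=6)
Line 12: ['hospital'] (min_width=8, slack=4)
Line 13: ['calendar'] (min_width=8, slack=4)
Line 14: ['waterfall'] (min_width=9, slack=3)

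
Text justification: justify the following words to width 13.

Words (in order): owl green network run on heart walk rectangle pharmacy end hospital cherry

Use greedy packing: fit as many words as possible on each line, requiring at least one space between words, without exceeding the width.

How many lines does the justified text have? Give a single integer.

Answer: 7

Derivation:
Line 1: ['owl', 'green'] (min_width=9, slack=4)
Line 2: ['network', 'run'] (min_width=11, slack=2)
Line 3: ['on', 'heart', 'walk'] (min_width=13, slack=0)
Line 4: ['rectangle'] (min_width=9, slack=4)
Line 5: ['pharmacy', 'end'] (min_width=12, slack=1)
Line 6: ['hospital'] (min_width=8, slack=5)
Line 7: ['cherry'] (min_width=6, slack=7)
Total lines: 7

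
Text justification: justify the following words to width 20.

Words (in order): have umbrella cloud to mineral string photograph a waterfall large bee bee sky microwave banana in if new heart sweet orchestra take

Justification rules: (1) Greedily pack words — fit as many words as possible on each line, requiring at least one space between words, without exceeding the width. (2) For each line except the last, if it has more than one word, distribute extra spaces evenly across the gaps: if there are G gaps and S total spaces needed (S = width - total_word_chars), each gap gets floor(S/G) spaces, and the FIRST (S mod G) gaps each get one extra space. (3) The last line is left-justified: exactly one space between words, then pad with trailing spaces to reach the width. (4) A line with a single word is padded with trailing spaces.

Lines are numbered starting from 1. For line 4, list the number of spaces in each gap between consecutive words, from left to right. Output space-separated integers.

Answer: 2 1

Derivation:
Line 1: ['have', 'umbrella', 'cloud'] (min_width=19, slack=1)
Line 2: ['to', 'mineral', 'string'] (min_width=17, slack=3)
Line 3: ['photograph', 'a'] (min_width=12, slack=8)
Line 4: ['waterfall', 'large', 'bee'] (min_width=19, slack=1)
Line 5: ['bee', 'sky', 'microwave'] (min_width=17, slack=3)
Line 6: ['banana', 'in', 'if', 'new'] (min_width=16, slack=4)
Line 7: ['heart', 'sweet'] (min_width=11, slack=9)
Line 8: ['orchestra', 'take'] (min_width=14, slack=6)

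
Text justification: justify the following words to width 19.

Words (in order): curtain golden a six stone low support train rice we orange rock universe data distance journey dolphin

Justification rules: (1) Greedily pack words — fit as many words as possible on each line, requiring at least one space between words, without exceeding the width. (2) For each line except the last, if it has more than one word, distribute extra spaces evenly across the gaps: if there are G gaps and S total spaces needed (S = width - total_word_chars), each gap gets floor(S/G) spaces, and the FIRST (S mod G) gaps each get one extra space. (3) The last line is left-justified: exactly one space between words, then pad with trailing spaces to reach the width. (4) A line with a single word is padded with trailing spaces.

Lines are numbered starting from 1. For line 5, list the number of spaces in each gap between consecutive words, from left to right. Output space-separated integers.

Line 1: ['curtain', 'golden', 'a'] (min_width=16, slack=3)
Line 2: ['six', 'stone', 'low'] (min_width=13, slack=6)
Line 3: ['support', 'train', 'rice'] (min_width=18, slack=1)
Line 4: ['we', 'orange', 'rock'] (min_width=14, slack=5)
Line 5: ['universe', 'data'] (min_width=13, slack=6)
Line 6: ['distance', 'journey'] (min_width=16, slack=3)
Line 7: ['dolphin'] (min_width=7, slack=12)

Answer: 7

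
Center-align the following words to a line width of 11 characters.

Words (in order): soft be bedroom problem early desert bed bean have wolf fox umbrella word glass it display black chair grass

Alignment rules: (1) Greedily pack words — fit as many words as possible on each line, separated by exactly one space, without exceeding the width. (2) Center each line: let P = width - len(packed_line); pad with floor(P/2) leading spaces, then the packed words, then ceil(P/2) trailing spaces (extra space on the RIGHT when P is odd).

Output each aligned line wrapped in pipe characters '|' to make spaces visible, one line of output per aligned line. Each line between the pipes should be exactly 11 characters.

Line 1: ['soft', 'be'] (min_width=7, slack=4)
Line 2: ['bedroom'] (min_width=7, slack=4)
Line 3: ['problem'] (min_width=7, slack=4)
Line 4: ['early'] (min_width=5, slack=6)
Line 5: ['desert', 'bed'] (min_width=10, slack=1)
Line 6: ['bean', 'have'] (min_width=9, slack=2)
Line 7: ['wolf', 'fox'] (min_width=8, slack=3)
Line 8: ['umbrella'] (min_width=8, slack=3)
Line 9: ['word', 'glass'] (min_width=10, slack=1)
Line 10: ['it', 'display'] (min_width=10, slack=1)
Line 11: ['black', 'chair'] (min_width=11, slack=0)
Line 12: ['grass'] (min_width=5, slack=6)

Answer: |  soft be  |
|  bedroom  |
|  problem  |
|   early   |
|desert bed |
| bean have |
| wolf fox  |
| umbrella  |
|word glass |
|it display |
|black chair|
|   grass   |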